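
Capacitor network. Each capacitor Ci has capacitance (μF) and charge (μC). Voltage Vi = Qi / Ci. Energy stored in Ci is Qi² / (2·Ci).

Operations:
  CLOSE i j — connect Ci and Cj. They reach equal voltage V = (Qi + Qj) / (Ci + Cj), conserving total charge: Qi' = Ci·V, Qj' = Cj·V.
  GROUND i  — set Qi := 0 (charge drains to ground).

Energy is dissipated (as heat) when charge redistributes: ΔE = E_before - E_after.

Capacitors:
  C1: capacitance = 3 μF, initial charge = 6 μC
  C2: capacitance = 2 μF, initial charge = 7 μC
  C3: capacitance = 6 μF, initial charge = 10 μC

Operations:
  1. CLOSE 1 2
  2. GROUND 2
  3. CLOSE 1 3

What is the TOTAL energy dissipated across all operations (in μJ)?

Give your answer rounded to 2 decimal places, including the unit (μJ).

Initial: C1(3μF, Q=6μC, V=2.00V), C2(2μF, Q=7μC, V=3.50V), C3(6μF, Q=10μC, V=1.67V)
Op 1: CLOSE 1-2: Q_total=13.00, C_total=5.00, V=2.60; Q1=7.80, Q2=5.20; dissipated=1.350
Op 2: GROUND 2: Q2=0; energy lost=6.760
Op 3: CLOSE 1-3: Q_total=17.80, C_total=9.00, V=1.98; Q1=5.93, Q3=11.87; dissipated=0.871
Total dissipated: 8.981 μJ

Answer: 8.98 μJ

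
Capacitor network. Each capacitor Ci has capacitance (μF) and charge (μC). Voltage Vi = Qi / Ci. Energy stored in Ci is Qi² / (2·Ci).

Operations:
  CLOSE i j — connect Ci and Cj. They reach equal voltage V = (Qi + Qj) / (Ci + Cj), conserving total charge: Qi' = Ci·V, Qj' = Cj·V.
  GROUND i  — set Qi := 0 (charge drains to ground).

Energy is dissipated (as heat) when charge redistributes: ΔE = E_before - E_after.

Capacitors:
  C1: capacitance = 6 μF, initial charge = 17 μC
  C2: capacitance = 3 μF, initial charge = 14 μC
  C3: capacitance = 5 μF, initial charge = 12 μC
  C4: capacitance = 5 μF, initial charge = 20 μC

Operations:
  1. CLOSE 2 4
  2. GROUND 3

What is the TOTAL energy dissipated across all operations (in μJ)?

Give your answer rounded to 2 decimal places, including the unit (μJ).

Initial: C1(6μF, Q=17μC, V=2.83V), C2(3μF, Q=14μC, V=4.67V), C3(5μF, Q=12μC, V=2.40V), C4(5μF, Q=20μC, V=4.00V)
Op 1: CLOSE 2-4: Q_total=34.00, C_total=8.00, V=4.25; Q2=12.75, Q4=21.25; dissipated=0.417
Op 2: GROUND 3: Q3=0; energy lost=14.400
Total dissipated: 14.817 μJ

Answer: 14.82 μJ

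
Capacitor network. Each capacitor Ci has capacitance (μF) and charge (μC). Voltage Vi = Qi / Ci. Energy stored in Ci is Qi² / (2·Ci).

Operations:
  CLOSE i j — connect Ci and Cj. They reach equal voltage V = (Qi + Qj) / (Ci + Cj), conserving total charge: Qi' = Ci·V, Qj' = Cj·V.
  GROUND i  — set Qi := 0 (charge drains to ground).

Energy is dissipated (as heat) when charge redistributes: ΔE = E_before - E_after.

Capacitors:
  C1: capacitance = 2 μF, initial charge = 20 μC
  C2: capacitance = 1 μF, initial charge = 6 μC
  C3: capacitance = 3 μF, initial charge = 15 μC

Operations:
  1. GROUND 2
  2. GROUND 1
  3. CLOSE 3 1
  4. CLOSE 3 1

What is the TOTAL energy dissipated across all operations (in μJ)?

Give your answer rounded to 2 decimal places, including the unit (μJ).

Answer: 133.00 μJ

Derivation:
Initial: C1(2μF, Q=20μC, V=10.00V), C2(1μF, Q=6μC, V=6.00V), C3(3μF, Q=15μC, V=5.00V)
Op 1: GROUND 2: Q2=0; energy lost=18.000
Op 2: GROUND 1: Q1=0; energy lost=100.000
Op 3: CLOSE 3-1: Q_total=15.00, C_total=5.00, V=3.00; Q3=9.00, Q1=6.00; dissipated=15.000
Op 4: CLOSE 3-1: Q_total=15.00, C_total=5.00, V=3.00; Q3=9.00, Q1=6.00; dissipated=0.000
Total dissipated: 133.000 μJ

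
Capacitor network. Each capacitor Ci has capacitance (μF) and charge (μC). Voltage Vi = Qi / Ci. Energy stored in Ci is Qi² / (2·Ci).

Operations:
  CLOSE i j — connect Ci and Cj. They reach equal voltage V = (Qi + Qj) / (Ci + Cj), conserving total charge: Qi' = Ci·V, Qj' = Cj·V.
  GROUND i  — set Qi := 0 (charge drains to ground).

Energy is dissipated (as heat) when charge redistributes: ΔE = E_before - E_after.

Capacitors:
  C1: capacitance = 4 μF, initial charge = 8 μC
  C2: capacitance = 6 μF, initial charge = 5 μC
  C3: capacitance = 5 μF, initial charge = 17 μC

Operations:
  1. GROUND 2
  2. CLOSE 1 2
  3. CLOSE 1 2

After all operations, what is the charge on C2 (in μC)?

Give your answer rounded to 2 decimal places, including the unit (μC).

Initial: C1(4μF, Q=8μC, V=2.00V), C2(6μF, Q=5μC, V=0.83V), C3(5μF, Q=17μC, V=3.40V)
Op 1: GROUND 2: Q2=0; energy lost=2.083
Op 2: CLOSE 1-2: Q_total=8.00, C_total=10.00, V=0.80; Q1=3.20, Q2=4.80; dissipated=4.800
Op 3: CLOSE 1-2: Q_total=8.00, C_total=10.00, V=0.80; Q1=3.20, Q2=4.80; dissipated=0.000
Final charges: Q1=3.20, Q2=4.80, Q3=17.00

Answer: 4.80 μC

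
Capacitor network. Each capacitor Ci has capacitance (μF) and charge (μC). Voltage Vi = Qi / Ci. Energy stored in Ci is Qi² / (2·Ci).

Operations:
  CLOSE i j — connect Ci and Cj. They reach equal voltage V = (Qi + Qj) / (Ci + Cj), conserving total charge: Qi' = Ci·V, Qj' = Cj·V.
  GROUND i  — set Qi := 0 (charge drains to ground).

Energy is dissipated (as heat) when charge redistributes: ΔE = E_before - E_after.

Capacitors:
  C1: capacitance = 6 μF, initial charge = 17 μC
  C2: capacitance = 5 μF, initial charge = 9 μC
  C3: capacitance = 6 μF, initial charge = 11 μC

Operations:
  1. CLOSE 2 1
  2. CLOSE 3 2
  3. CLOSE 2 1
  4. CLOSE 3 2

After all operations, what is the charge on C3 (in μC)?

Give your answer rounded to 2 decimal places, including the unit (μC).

Initial: C1(6μF, Q=17μC, V=2.83V), C2(5μF, Q=9μC, V=1.80V), C3(6μF, Q=11μC, V=1.83V)
Op 1: CLOSE 2-1: Q_total=26.00, C_total=11.00, V=2.36; Q2=11.82, Q1=14.18; dissipated=1.456
Op 2: CLOSE 3-2: Q_total=22.82, C_total=11.00, V=2.07; Q3=12.45, Q2=10.37; dissipated=0.383
Op 3: CLOSE 2-1: Q_total=24.55, C_total=11.00, V=2.23; Q2=11.16, Q1=13.39; dissipated=0.114
Op 4: CLOSE 3-2: Q_total=23.61, C_total=11.00, V=2.15; Q3=12.88, Q2=10.73; dissipated=0.034
Final charges: Q1=13.39, Q2=10.73, Q3=12.88

Answer: 12.88 μC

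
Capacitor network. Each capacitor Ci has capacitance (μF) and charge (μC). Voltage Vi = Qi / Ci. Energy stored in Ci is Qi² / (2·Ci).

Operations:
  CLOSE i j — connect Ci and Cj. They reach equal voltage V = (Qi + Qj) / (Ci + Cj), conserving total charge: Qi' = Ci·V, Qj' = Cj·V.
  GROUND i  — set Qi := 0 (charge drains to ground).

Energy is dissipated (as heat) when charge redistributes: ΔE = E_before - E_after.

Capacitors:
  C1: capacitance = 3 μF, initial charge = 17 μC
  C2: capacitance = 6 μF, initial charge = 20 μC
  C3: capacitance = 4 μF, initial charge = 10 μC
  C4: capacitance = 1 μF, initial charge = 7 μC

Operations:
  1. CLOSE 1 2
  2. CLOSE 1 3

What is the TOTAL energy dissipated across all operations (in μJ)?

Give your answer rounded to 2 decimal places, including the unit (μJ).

Initial: C1(3μF, Q=17μC, V=5.67V), C2(6μF, Q=20μC, V=3.33V), C3(4μF, Q=10μC, V=2.50V), C4(1μF, Q=7μC, V=7.00V)
Op 1: CLOSE 1-2: Q_total=37.00, C_total=9.00, V=4.11; Q1=12.33, Q2=24.67; dissipated=5.444
Op 2: CLOSE 1-3: Q_total=22.33, C_total=7.00, V=3.19; Q1=9.57, Q3=12.76; dissipated=2.225
Total dissipated: 7.669 μJ

Answer: 7.67 μJ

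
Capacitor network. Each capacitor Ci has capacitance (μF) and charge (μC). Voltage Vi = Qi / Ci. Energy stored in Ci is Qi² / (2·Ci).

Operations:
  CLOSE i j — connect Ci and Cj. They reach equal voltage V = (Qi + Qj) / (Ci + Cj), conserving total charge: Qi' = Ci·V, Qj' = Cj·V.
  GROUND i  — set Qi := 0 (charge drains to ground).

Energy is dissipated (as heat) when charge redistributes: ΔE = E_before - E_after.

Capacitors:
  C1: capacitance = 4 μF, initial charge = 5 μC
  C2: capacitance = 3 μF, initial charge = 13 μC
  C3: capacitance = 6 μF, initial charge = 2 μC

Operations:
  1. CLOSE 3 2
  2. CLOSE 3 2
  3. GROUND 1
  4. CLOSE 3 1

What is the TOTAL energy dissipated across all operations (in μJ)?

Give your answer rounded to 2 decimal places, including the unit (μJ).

Initial: C1(4μF, Q=5μC, V=1.25V), C2(3μF, Q=13μC, V=4.33V), C3(6μF, Q=2μC, V=0.33V)
Op 1: CLOSE 3-2: Q_total=15.00, C_total=9.00, V=1.67; Q3=10.00, Q2=5.00; dissipated=16.000
Op 2: CLOSE 3-2: Q_total=15.00, C_total=9.00, V=1.67; Q3=10.00, Q2=5.00; dissipated=0.000
Op 3: GROUND 1: Q1=0; energy lost=3.125
Op 4: CLOSE 3-1: Q_total=10.00, C_total=10.00, V=1.00; Q3=6.00, Q1=4.00; dissipated=3.333
Total dissipated: 22.458 μJ

Answer: 22.46 μJ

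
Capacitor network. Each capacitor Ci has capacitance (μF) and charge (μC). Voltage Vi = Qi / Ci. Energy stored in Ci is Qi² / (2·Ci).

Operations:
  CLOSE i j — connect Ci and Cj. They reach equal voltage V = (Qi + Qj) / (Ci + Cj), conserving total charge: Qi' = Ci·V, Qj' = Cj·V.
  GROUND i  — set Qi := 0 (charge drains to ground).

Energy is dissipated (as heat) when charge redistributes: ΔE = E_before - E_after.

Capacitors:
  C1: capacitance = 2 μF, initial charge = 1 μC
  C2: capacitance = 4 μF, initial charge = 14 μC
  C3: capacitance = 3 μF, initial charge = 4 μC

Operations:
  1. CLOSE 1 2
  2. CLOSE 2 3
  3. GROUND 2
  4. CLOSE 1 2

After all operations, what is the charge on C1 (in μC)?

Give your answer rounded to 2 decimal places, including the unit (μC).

Initial: C1(2μF, Q=1μC, V=0.50V), C2(4μF, Q=14μC, V=3.50V), C3(3μF, Q=4μC, V=1.33V)
Op 1: CLOSE 1-2: Q_total=15.00, C_total=6.00, V=2.50; Q1=5.00, Q2=10.00; dissipated=6.000
Op 2: CLOSE 2-3: Q_total=14.00, C_total=7.00, V=2.00; Q2=8.00, Q3=6.00; dissipated=1.167
Op 3: GROUND 2: Q2=0; energy lost=8.000
Op 4: CLOSE 1-2: Q_total=5.00, C_total=6.00, V=0.83; Q1=1.67, Q2=3.33; dissipated=4.167
Final charges: Q1=1.67, Q2=3.33, Q3=6.00

Answer: 1.67 μC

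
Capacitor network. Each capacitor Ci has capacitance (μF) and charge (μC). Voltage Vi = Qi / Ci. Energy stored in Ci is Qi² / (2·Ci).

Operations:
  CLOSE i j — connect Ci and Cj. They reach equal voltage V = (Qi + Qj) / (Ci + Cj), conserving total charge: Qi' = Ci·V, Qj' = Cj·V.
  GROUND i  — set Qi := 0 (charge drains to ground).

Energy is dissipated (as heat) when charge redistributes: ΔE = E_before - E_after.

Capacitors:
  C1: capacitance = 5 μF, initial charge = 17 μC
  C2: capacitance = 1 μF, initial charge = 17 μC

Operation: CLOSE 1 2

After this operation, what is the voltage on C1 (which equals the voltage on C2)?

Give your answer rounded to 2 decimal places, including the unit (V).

Answer: 5.67 V

Derivation:
Initial: C1(5μF, Q=17μC, V=3.40V), C2(1μF, Q=17μC, V=17.00V)
Op 1: CLOSE 1-2: Q_total=34.00, C_total=6.00, V=5.67; Q1=28.33, Q2=5.67; dissipated=77.067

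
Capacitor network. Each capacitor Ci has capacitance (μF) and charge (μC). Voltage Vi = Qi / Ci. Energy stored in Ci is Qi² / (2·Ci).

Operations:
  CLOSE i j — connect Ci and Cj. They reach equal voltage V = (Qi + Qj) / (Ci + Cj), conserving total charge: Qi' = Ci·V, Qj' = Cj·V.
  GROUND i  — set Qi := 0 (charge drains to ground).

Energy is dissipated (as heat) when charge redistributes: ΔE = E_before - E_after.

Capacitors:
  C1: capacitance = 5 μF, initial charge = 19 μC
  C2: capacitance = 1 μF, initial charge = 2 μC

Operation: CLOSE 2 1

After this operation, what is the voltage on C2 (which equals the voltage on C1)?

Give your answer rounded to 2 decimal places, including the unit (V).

Initial: C1(5μF, Q=19μC, V=3.80V), C2(1μF, Q=2μC, V=2.00V)
Op 1: CLOSE 2-1: Q_total=21.00, C_total=6.00, V=3.50; Q2=3.50, Q1=17.50; dissipated=1.350

Answer: 3.50 V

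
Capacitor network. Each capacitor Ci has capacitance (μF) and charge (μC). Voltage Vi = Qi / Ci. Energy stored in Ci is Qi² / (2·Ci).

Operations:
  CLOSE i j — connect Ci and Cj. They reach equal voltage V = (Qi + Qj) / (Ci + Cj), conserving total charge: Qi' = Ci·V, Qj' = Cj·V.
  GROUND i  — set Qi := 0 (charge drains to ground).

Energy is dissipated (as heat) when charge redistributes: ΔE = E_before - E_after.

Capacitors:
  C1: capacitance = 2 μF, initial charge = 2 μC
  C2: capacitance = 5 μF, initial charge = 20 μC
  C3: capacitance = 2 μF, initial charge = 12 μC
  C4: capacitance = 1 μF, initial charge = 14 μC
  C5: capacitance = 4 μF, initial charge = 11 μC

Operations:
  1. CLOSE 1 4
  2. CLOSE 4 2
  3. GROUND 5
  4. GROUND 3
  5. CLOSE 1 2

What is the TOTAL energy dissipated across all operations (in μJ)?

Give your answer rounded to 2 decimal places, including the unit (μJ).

Answer: 109.08 μJ

Derivation:
Initial: C1(2μF, Q=2μC, V=1.00V), C2(5μF, Q=20μC, V=4.00V), C3(2μF, Q=12μC, V=6.00V), C4(1μF, Q=14μC, V=14.00V), C5(4μF, Q=11μC, V=2.75V)
Op 1: CLOSE 1-4: Q_total=16.00, C_total=3.00, V=5.33; Q1=10.67, Q4=5.33; dissipated=56.333
Op 2: CLOSE 4-2: Q_total=25.33, C_total=6.00, V=4.22; Q4=4.22, Q2=21.11; dissipated=0.741
Op 3: GROUND 5: Q5=0; energy lost=15.125
Op 4: GROUND 3: Q3=0; energy lost=36.000
Op 5: CLOSE 1-2: Q_total=31.78, C_total=7.00, V=4.54; Q1=9.08, Q2=22.70; dissipated=0.882
Total dissipated: 109.081 μJ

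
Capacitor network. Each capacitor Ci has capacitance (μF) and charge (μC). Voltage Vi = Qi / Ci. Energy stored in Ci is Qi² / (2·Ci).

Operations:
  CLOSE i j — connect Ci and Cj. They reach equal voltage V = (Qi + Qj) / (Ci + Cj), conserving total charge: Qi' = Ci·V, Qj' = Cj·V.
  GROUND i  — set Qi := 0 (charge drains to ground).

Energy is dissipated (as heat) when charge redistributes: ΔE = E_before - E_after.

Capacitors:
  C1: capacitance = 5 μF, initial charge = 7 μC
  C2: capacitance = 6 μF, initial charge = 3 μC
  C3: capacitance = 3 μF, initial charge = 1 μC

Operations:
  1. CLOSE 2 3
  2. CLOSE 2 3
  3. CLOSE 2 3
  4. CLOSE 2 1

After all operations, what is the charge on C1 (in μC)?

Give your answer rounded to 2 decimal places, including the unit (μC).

Answer: 4.39 μC

Derivation:
Initial: C1(5μF, Q=7μC, V=1.40V), C2(6μF, Q=3μC, V=0.50V), C3(3μF, Q=1μC, V=0.33V)
Op 1: CLOSE 2-3: Q_total=4.00, C_total=9.00, V=0.44; Q2=2.67, Q3=1.33; dissipated=0.028
Op 2: CLOSE 2-3: Q_total=4.00, C_total=9.00, V=0.44; Q2=2.67, Q3=1.33; dissipated=0.000
Op 3: CLOSE 2-3: Q_total=4.00, C_total=9.00, V=0.44; Q2=2.67, Q3=1.33; dissipated=0.000
Op 4: CLOSE 2-1: Q_total=9.67, C_total=11.00, V=0.88; Q2=5.27, Q1=4.39; dissipated=1.245
Final charges: Q1=4.39, Q2=5.27, Q3=1.33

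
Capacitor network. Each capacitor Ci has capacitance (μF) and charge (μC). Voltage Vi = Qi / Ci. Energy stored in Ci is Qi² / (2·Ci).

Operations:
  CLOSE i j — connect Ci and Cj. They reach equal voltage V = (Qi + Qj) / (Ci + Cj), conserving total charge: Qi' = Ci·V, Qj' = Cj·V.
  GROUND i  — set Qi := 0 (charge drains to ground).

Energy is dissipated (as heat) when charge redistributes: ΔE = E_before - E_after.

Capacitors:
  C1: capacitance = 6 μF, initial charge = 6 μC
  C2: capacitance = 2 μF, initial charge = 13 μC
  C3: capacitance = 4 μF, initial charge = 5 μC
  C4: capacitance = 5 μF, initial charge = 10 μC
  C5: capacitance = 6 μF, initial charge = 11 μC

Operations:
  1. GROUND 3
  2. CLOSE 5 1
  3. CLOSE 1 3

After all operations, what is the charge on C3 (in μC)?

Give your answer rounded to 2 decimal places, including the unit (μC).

Initial: C1(6μF, Q=6μC, V=1.00V), C2(2μF, Q=13μC, V=6.50V), C3(4μF, Q=5μC, V=1.25V), C4(5μF, Q=10μC, V=2.00V), C5(6μF, Q=11μC, V=1.83V)
Op 1: GROUND 3: Q3=0; energy lost=3.125
Op 2: CLOSE 5-1: Q_total=17.00, C_total=12.00, V=1.42; Q5=8.50, Q1=8.50; dissipated=1.042
Op 3: CLOSE 1-3: Q_total=8.50, C_total=10.00, V=0.85; Q1=5.10, Q3=3.40; dissipated=2.408
Final charges: Q1=5.10, Q2=13.00, Q3=3.40, Q4=10.00, Q5=8.50

Answer: 3.40 μC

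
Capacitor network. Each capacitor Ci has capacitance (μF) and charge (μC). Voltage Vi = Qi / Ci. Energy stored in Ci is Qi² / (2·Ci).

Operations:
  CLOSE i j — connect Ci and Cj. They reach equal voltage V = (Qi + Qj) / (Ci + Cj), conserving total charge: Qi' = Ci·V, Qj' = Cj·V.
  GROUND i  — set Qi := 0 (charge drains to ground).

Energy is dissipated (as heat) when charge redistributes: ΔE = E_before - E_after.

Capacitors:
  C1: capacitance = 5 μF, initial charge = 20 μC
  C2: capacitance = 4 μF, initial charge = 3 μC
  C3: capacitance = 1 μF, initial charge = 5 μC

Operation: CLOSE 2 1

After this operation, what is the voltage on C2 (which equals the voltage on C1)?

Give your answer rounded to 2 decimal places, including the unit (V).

Initial: C1(5μF, Q=20μC, V=4.00V), C2(4μF, Q=3μC, V=0.75V), C3(1μF, Q=5μC, V=5.00V)
Op 1: CLOSE 2-1: Q_total=23.00, C_total=9.00, V=2.56; Q2=10.22, Q1=12.78; dissipated=11.736

Answer: 2.56 V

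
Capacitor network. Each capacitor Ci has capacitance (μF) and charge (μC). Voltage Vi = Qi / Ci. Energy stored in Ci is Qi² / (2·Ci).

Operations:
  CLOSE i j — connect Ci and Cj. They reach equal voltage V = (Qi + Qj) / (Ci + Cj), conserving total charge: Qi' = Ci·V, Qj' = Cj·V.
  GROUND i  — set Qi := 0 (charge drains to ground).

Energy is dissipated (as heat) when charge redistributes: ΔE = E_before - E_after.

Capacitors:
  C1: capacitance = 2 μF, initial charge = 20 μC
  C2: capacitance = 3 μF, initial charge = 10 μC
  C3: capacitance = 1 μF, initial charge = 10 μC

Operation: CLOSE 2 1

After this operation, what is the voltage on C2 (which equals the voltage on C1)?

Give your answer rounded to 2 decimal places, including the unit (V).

Initial: C1(2μF, Q=20μC, V=10.00V), C2(3μF, Q=10μC, V=3.33V), C3(1μF, Q=10μC, V=10.00V)
Op 1: CLOSE 2-1: Q_total=30.00, C_total=5.00, V=6.00; Q2=18.00, Q1=12.00; dissipated=26.667

Answer: 6.00 V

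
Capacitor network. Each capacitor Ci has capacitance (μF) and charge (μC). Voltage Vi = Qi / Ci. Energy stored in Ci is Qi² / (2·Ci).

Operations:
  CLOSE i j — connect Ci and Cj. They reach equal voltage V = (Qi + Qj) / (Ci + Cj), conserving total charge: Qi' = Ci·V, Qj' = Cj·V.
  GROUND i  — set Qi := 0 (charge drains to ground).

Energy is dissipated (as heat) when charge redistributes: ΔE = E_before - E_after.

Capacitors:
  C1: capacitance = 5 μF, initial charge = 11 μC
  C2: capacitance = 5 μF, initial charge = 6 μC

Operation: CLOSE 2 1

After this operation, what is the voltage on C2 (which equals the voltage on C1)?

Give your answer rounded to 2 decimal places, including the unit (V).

Initial: C1(5μF, Q=11μC, V=2.20V), C2(5μF, Q=6μC, V=1.20V)
Op 1: CLOSE 2-1: Q_total=17.00, C_total=10.00, V=1.70; Q2=8.50, Q1=8.50; dissipated=1.250

Answer: 1.70 V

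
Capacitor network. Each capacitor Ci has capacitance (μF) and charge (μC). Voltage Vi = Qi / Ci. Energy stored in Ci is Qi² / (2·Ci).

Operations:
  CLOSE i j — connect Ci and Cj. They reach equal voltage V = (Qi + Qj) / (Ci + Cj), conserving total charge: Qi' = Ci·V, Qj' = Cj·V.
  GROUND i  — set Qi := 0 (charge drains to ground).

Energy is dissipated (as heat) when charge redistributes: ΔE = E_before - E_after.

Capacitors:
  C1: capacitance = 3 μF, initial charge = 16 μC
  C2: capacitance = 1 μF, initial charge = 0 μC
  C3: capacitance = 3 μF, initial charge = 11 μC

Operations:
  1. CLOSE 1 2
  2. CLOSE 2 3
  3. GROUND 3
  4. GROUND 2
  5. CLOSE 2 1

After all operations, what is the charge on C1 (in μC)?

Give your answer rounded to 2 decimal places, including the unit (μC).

Answer: 9.00 μC

Derivation:
Initial: C1(3μF, Q=16μC, V=5.33V), C2(1μF, Q=0μC, V=0.00V), C3(3μF, Q=11μC, V=3.67V)
Op 1: CLOSE 1-2: Q_total=16.00, C_total=4.00, V=4.00; Q1=12.00, Q2=4.00; dissipated=10.667
Op 2: CLOSE 2-3: Q_total=15.00, C_total=4.00, V=3.75; Q2=3.75, Q3=11.25; dissipated=0.042
Op 3: GROUND 3: Q3=0; energy lost=21.094
Op 4: GROUND 2: Q2=0; energy lost=7.031
Op 5: CLOSE 2-1: Q_total=12.00, C_total=4.00, V=3.00; Q2=3.00, Q1=9.00; dissipated=6.000
Final charges: Q1=9.00, Q2=3.00, Q3=0.00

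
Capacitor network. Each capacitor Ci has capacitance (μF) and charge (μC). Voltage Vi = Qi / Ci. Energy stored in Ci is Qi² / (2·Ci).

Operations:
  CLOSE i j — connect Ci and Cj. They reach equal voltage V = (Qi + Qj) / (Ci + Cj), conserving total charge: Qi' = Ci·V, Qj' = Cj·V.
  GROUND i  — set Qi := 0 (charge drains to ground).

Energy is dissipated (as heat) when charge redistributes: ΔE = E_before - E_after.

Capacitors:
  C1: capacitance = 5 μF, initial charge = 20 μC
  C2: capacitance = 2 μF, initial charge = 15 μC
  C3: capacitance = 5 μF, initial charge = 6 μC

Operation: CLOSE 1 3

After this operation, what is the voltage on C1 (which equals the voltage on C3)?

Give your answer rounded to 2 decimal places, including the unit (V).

Initial: C1(5μF, Q=20μC, V=4.00V), C2(2μF, Q=15μC, V=7.50V), C3(5μF, Q=6μC, V=1.20V)
Op 1: CLOSE 1-3: Q_total=26.00, C_total=10.00, V=2.60; Q1=13.00, Q3=13.00; dissipated=9.800

Answer: 2.60 V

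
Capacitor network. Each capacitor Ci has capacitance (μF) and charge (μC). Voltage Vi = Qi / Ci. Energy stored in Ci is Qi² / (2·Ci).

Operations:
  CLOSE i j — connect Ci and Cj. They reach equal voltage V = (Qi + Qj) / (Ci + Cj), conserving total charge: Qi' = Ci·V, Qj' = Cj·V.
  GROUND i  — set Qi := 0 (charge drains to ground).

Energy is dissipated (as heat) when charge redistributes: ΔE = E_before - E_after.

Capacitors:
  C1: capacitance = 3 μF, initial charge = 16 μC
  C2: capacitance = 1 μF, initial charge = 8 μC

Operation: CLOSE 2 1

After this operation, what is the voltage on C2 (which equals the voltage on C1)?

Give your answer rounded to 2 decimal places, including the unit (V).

Answer: 6.00 V

Derivation:
Initial: C1(3μF, Q=16μC, V=5.33V), C2(1μF, Q=8μC, V=8.00V)
Op 1: CLOSE 2-1: Q_total=24.00, C_total=4.00, V=6.00; Q2=6.00, Q1=18.00; dissipated=2.667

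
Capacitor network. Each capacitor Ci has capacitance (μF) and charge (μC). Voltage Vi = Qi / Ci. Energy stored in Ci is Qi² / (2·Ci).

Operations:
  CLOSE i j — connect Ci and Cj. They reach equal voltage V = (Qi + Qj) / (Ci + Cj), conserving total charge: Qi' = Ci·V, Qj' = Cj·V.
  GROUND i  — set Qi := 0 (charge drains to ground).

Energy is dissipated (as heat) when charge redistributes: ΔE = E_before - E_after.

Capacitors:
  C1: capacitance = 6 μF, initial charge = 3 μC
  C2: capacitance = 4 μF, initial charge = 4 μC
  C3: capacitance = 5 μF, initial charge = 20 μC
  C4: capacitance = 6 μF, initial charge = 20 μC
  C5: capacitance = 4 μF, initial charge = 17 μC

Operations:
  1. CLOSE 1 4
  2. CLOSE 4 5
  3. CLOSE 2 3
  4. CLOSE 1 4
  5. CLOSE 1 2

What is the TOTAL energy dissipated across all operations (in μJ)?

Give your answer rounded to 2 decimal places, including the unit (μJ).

Answer: 29.98 μJ

Derivation:
Initial: C1(6μF, Q=3μC, V=0.50V), C2(4μF, Q=4μC, V=1.00V), C3(5μF, Q=20μC, V=4.00V), C4(6μF, Q=20μC, V=3.33V), C5(4μF, Q=17μC, V=4.25V)
Op 1: CLOSE 1-4: Q_total=23.00, C_total=12.00, V=1.92; Q1=11.50, Q4=11.50; dissipated=12.042
Op 2: CLOSE 4-5: Q_total=28.50, C_total=10.00, V=2.85; Q4=17.10, Q5=11.40; dissipated=6.533
Op 3: CLOSE 2-3: Q_total=24.00, C_total=9.00, V=2.67; Q2=10.67, Q3=13.33; dissipated=10.000
Op 4: CLOSE 1-4: Q_total=28.60, C_total=12.00, V=2.38; Q1=14.30, Q4=14.30; dissipated=1.307
Op 5: CLOSE 1-2: Q_total=24.97, C_total=10.00, V=2.50; Q1=14.98, Q2=9.99; dissipated=0.096
Total dissipated: 29.978 μJ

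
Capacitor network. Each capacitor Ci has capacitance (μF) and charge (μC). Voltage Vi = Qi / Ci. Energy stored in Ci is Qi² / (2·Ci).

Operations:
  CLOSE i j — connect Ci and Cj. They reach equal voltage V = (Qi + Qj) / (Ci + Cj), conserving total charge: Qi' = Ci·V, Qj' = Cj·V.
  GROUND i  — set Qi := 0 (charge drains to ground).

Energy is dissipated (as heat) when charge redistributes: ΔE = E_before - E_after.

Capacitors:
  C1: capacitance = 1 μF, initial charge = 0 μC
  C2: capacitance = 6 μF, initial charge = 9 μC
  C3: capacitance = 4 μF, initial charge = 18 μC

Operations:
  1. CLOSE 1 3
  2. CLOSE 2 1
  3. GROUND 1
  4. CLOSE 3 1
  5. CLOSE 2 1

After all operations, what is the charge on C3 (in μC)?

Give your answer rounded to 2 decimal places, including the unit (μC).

Initial: C1(1μF, Q=0μC, V=0.00V), C2(6μF, Q=9μC, V=1.50V), C3(4μF, Q=18μC, V=4.50V)
Op 1: CLOSE 1-3: Q_total=18.00, C_total=5.00, V=3.60; Q1=3.60, Q3=14.40; dissipated=8.100
Op 2: CLOSE 2-1: Q_total=12.60, C_total=7.00, V=1.80; Q2=10.80, Q1=1.80; dissipated=1.890
Op 3: GROUND 1: Q1=0; energy lost=1.620
Op 4: CLOSE 3-1: Q_total=14.40, C_total=5.00, V=2.88; Q3=11.52, Q1=2.88; dissipated=5.184
Op 5: CLOSE 2-1: Q_total=13.68, C_total=7.00, V=1.95; Q2=11.73, Q1=1.95; dissipated=0.500
Final charges: Q1=1.95, Q2=11.73, Q3=11.52

Answer: 11.52 μC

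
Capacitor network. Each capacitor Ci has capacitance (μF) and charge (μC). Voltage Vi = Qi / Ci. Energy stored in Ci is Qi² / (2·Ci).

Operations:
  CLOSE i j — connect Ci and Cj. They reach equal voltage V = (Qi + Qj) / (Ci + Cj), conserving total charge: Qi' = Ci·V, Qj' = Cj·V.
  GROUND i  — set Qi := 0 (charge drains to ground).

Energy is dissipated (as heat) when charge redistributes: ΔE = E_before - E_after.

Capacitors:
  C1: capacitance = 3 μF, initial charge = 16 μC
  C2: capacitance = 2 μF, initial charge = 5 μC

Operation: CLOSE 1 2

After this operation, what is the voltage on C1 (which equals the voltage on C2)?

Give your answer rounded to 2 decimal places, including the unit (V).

Answer: 4.20 V

Derivation:
Initial: C1(3μF, Q=16μC, V=5.33V), C2(2μF, Q=5μC, V=2.50V)
Op 1: CLOSE 1-2: Q_total=21.00, C_total=5.00, V=4.20; Q1=12.60, Q2=8.40; dissipated=4.817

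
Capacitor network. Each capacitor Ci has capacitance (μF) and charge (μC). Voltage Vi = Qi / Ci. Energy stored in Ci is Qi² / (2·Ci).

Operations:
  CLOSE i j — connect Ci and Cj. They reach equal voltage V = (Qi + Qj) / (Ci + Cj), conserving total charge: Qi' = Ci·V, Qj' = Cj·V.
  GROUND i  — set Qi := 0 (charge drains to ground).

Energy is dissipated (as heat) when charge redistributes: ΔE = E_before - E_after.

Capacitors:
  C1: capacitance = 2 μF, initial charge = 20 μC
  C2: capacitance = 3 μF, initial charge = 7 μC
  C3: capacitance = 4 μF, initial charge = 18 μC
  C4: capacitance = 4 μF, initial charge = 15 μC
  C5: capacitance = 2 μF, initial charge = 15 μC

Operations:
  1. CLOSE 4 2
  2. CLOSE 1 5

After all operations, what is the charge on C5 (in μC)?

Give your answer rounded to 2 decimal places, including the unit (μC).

Answer: 17.50 μC

Derivation:
Initial: C1(2μF, Q=20μC, V=10.00V), C2(3μF, Q=7μC, V=2.33V), C3(4μF, Q=18μC, V=4.50V), C4(4μF, Q=15μC, V=3.75V), C5(2μF, Q=15μC, V=7.50V)
Op 1: CLOSE 4-2: Q_total=22.00, C_total=7.00, V=3.14; Q4=12.57, Q2=9.43; dissipated=1.720
Op 2: CLOSE 1-5: Q_total=35.00, C_total=4.00, V=8.75; Q1=17.50, Q5=17.50; dissipated=3.125
Final charges: Q1=17.50, Q2=9.43, Q3=18.00, Q4=12.57, Q5=17.50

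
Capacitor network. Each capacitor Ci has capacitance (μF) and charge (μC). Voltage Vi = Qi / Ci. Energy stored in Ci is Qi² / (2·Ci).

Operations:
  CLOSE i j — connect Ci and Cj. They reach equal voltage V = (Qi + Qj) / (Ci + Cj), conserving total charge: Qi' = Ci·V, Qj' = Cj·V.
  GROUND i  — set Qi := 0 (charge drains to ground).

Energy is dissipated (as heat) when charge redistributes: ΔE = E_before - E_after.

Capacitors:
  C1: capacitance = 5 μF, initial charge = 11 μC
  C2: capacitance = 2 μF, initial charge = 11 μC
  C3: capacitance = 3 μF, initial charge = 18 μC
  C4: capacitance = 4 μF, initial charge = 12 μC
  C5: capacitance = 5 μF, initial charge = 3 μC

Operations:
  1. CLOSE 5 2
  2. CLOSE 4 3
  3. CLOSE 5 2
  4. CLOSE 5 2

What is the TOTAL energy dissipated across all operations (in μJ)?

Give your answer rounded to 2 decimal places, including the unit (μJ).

Answer: 24.86 μJ

Derivation:
Initial: C1(5μF, Q=11μC, V=2.20V), C2(2μF, Q=11μC, V=5.50V), C3(3μF, Q=18μC, V=6.00V), C4(4μF, Q=12μC, V=3.00V), C5(5μF, Q=3μC, V=0.60V)
Op 1: CLOSE 5-2: Q_total=14.00, C_total=7.00, V=2.00; Q5=10.00, Q2=4.00; dissipated=17.150
Op 2: CLOSE 4-3: Q_total=30.00, C_total=7.00, V=4.29; Q4=17.14, Q3=12.86; dissipated=7.714
Op 3: CLOSE 5-2: Q_total=14.00, C_total=7.00, V=2.00; Q5=10.00, Q2=4.00; dissipated=0.000
Op 4: CLOSE 5-2: Q_total=14.00, C_total=7.00, V=2.00; Q5=10.00, Q2=4.00; dissipated=0.000
Total dissipated: 24.864 μJ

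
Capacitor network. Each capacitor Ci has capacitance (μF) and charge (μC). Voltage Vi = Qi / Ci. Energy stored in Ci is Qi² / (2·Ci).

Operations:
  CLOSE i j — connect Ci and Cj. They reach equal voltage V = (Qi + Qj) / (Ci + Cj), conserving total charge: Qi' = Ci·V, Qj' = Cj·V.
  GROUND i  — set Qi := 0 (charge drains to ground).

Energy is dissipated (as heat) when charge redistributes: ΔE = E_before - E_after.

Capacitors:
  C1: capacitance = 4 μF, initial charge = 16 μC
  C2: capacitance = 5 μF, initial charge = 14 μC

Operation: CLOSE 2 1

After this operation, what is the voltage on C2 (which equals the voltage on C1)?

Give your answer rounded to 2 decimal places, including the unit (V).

Answer: 3.33 V

Derivation:
Initial: C1(4μF, Q=16μC, V=4.00V), C2(5μF, Q=14μC, V=2.80V)
Op 1: CLOSE 2-1: Q_total=30.00, C_total=9.00, V=3.33; Q2=16.67, Q1=13.33; dissipated=1.600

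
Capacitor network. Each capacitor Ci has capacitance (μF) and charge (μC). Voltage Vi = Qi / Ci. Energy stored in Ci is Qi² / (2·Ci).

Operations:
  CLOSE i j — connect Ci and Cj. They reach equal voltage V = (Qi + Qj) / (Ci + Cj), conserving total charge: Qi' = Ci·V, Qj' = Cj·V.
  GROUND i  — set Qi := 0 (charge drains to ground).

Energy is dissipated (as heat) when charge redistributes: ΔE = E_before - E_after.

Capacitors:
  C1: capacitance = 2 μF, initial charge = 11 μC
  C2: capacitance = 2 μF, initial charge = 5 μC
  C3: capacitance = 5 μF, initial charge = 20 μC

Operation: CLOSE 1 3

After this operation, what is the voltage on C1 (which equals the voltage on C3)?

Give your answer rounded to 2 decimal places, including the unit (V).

Initial: C1(2μF, Q=11μC, V=5.50V), C2(2μF, Q=5μC, V=2.50V), C3(5μF, Q=20μC, V=4.00V)
Op 1: CLOSE 1-3: Q_total=31.00, C_total=7.00, V=4.43; Q1=8.86, Q3=22.14; dissipated=1.607

Answer: 4.43 V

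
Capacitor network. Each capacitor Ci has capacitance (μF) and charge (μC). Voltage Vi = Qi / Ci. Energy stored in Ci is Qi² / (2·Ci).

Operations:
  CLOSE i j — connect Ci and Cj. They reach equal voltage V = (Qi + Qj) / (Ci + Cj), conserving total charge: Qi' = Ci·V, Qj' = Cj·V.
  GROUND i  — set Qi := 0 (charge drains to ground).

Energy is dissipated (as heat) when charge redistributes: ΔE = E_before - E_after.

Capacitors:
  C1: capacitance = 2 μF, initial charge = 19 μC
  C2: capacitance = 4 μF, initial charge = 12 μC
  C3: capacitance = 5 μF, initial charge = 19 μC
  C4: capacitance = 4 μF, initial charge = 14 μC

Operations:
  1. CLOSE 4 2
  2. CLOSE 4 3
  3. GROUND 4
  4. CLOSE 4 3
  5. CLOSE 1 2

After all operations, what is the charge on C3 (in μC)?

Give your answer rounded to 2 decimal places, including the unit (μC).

Initial: C1(2μF, Q=19μC, V=9.50V), C2(4μF, Q=12μC, V=3.00V), C3(5μF, Q=19μC, V=3.80V), C4(4μF, Q=14μC, V=3.50V)
Op 1: CLOSE 4-2: Q_total=26.00, C_total=8.00, V=3.25; Q4=13.00, Q2=13.00; dissipated=0.250
Op 2: CLOSE 4-3: Q_total=32.00, C_total=9.00, V=3.56; Q4=14.22, Q3=17.78; dissipated=0.336
Op 3: GROUND 4: Q4=0; energy lost=25.284
Op 4: CLOSE 4-3: Q_total=17.78, C_total=9.00, V=1.98; Q4=7.90, Q3=9.88; dissipated=14.047
Op 5: CLOSE 1-2: Q_total=32.00, C_total=6.00, V=5.33; Q1=10.67, Q2=21.33; dissipated=26.042
Final charges: Q1=10.67, Q2=21.33, Q3=9.88, Q4=7.90

Answer: 9.88 μC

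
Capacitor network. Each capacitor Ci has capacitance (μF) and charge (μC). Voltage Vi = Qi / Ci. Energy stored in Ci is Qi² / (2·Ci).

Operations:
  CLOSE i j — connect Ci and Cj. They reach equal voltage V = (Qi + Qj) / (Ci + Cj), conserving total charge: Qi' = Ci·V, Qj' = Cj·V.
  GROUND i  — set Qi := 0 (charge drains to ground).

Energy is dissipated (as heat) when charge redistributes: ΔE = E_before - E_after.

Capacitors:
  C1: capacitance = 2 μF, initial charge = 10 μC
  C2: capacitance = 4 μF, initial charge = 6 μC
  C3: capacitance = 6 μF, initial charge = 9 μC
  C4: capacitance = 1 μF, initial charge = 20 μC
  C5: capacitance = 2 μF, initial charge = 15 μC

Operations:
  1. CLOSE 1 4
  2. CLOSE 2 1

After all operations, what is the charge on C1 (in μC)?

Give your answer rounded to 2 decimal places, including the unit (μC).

Answer: 8.67 μC

Derivation:
Initial: C1(2μF, Q=10μC, V=5.00V), C2(4μF, Q=6μC, V=1.50V), C3(6μF, Q=9μC, V=1.50V), C4(1μF, Q=20μC, V=20.00V), C5(2μF, Q=15μC, V=7.50V)
Op 1: CLOSE 1-4: Q_total=30.00, C_total=3.00, V=10.00; Q1=20.00, Q4=10.00; dissipated=75.000
Op 2: CLOSE 2-1: Q_total=26.00, C_total=6.00, V=4.33; Q2=17.33, Q1=8.67; dissipated=48.167
Final charges: Q1=8.67, Q2=17.33, Q3=9.00, Q4=10.00, Q5=15.00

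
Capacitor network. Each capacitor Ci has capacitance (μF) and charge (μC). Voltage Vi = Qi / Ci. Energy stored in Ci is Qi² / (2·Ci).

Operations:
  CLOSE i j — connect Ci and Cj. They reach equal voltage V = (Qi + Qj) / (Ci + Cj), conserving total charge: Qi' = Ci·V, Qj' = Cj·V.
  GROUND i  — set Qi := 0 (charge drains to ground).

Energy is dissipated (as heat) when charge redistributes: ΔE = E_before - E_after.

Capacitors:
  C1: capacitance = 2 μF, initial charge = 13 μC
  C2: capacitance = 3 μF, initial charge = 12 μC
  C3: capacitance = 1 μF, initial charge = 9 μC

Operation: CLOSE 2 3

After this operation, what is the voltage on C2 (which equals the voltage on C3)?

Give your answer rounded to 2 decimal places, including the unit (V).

Initial: C1(2μF, Q=13μC, V=6.50V), C2(3μF, Q=12μC, V=4.00V), C3(1μF, Q=9μC, V=9.00V)
Op 1: CLOSE 2-3: Q_total=21.00, C_total=4.00, V=5.25; Q2=15.75, Q3=5.25; dissipated=9.375

Answer: 5.25 V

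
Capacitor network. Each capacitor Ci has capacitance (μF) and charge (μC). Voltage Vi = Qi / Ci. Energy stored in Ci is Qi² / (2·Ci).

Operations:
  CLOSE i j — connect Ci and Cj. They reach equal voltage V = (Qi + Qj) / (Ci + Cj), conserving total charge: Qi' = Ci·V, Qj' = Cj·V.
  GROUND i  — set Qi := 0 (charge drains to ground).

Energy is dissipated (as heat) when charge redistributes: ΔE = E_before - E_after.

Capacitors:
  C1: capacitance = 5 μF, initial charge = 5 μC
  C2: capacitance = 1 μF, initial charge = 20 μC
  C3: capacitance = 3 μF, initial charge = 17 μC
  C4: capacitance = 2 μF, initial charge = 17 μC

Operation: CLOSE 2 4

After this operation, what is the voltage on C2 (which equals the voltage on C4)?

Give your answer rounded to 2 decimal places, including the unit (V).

Initial: C1(5μF, Q=5μC, V=1.00V), C2(1μF, Q=20μC, V=20.00V), C3(3μF, Q=17μC, V=5.67V), C4(2μF, Q=17μC, V=8.50V)
Op 1: CLOSE 2-4: Q_total=37.00, C_total=3.00, V=12.33; Q2=12.33, Q4=24.67; dissipated=44.083

Answer: 12.33 V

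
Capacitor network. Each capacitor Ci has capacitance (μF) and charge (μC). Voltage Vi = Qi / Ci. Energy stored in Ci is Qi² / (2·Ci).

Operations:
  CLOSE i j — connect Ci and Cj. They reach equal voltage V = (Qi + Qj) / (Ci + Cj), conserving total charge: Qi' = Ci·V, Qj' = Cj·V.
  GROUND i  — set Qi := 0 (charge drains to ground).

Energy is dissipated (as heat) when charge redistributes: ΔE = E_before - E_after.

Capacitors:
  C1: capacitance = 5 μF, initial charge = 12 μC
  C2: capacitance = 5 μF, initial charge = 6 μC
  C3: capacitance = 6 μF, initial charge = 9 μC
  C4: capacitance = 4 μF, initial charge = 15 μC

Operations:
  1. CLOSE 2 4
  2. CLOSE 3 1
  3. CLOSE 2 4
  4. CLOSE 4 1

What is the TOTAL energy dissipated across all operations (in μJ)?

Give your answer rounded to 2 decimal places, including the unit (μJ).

Initial: C1(5μF, Q=12μC, V=2.40V), C2(5μF, Q=6μC, V=1.20V), C3(6μF, Q=9μC, V=1.50V), C4(4μF, Q=15μC, V=3.75V)
Op 1: CLOSE 2-4: Q_total=21.00, C_total=9.00, V=2.33; Q2=11.67, Q4=9.33; dissipated=7.225
Op 2: CLOSE 3-1: Q_total=21.00, C_total=11.00, V=1.91; Q3=11.45, Q1=9.55; dissipated=1.105
Op 3: CLOSE 2-4: Q_total=21.00, C_total=9.00, V=2.33; Q2=11.67, Q4=9.33; dissipated=0.000
Op 4: CLOSE 4-1: Q_total=18.88, C_total=9.00, V=2.10; Q4=8.39, Q1=10.49; dissipated=0.200
Total dissipated: 8.530 μJ

Answer: 8.53 μJ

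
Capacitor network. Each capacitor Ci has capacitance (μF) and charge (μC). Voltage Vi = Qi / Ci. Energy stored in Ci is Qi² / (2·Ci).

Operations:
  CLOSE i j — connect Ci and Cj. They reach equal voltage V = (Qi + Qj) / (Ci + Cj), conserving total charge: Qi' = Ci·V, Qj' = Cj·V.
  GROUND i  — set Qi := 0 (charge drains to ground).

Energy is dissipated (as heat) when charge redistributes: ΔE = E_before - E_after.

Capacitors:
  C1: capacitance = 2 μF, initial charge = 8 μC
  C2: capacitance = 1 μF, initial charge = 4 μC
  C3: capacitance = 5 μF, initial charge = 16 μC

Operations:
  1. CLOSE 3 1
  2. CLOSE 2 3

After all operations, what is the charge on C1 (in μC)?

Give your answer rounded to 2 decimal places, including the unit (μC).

Answer: 6.86 μC

Derivation:
Initial: C1(2μF, Q=8μC, V=4.00V), C2(1μF, Q=4μC, V=4.00V), C3(5μF, Q=16μC, V=3.20V)
Op 1: CLOSE 3-1: Q_total=24.00, C_total=7.00, V=3.43; Q3=17.14, Q1=6.86; dissipated=0.457
Op 2: CLOSE 2-3: Q_total=21.14, C_total=6.00, V=3.52; Q2=3.52, Q3=17.62; dissipated=0.136
Final charges: Q1=6.86, Q2=3.52, Q3=17.62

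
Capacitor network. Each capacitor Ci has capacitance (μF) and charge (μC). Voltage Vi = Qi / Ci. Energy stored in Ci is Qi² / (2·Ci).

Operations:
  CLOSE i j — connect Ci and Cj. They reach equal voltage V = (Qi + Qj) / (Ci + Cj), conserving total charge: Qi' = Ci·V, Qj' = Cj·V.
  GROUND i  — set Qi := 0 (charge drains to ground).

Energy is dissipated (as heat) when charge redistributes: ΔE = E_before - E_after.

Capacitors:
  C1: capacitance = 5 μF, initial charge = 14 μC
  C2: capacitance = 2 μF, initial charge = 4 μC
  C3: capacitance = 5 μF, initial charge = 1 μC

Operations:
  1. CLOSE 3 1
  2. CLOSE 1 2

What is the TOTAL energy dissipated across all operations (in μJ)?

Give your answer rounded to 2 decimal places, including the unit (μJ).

Answer: 8.63 μJ

Derivation:
Initial: C1(5μF, Q=14μC, V=2.80V), C2(2μF, Q=4μC, V=2.00V), C3(5μF, Q=1μC, V=0.20V)
Op 1: CLOSE 3-1: Q_total=15.00, C_total=10.00, V=1.50; Q3=7.50, Q1=7.50; dissipated=8.450
Op 2: CLOSE 1-2: Q_total=11.50, C_total=7.00, V=1.64; Q1=8.21, Q2=3.29; dissipated=0.179
Total dissipated: 8.629 μJ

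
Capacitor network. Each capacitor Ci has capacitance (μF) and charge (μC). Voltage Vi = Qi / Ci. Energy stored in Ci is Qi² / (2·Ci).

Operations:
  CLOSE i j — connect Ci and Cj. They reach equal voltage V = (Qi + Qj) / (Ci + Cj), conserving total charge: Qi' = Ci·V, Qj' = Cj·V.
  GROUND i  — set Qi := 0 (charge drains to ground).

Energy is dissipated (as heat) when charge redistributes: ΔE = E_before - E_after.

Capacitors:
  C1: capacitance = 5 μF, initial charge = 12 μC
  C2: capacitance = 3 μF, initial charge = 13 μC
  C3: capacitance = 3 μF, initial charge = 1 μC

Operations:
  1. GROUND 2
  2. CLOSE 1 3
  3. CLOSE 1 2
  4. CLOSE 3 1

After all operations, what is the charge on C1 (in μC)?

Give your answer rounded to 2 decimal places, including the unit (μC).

Answer: 6.22 μC

Derivation:
Initial: C1(5μF, Q=12μC, V=2.40V), C2(3μF, Q=13μC, V=4.33V), C3(3μF, Q=1μC, V=0.33V)
Op 1: GROUND 2: Q2=0; energy lost=28.167
Op 2: CLOSE 1-3: Q_total=13.00, C_total=8.00, V=1.62; Q1=8.12, Q3=4.88; dissipated=4.004
Op 3: CLOSE 1-2: Q_total=8.12, C_total=8.00, V=1.02; Q1=5.08, Q2=3.05; dissipated=2.476
Op 4: CLOSE 3-1: Q_total=9.95, C_total=8.00, V=1.24; Q3=3.73, Q1=6.22; dissipated=0.348
Final charges: Q1=6.22, Q2=3.05, Q3=3.73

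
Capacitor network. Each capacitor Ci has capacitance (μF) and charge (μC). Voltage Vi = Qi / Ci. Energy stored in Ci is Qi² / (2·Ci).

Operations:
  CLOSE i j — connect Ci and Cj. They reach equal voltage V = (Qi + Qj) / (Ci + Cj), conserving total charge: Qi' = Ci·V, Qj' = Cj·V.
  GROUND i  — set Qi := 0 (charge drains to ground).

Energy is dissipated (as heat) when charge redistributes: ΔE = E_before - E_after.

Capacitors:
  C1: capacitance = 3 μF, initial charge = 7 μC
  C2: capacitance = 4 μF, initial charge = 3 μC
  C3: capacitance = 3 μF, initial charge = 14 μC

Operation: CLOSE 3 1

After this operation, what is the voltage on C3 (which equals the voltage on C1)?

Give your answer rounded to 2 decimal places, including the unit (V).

Initial: C1(3μF, Q=7μC, V=2.33V), C2(4μF, Q=3μC, V=0.75V), C3(3μF, Q=14μC, V=4.67V)
Op 1: CLOSE 3-1: Q_total=21.00, C_total=6.00, V=3.50; Q3=10.50, Q1=10.50; dissipated=4.083

Answer: 3.50 V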